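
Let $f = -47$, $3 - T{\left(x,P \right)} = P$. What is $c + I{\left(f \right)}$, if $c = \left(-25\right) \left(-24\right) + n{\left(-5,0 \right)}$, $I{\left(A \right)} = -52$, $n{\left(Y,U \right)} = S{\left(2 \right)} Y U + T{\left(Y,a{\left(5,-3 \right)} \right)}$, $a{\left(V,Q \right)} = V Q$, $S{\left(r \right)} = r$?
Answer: $566$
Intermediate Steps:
$a{\left(V,Q \right)} = Q V$
$T{\left(x,P \right)} = 3 - P$
$n{\left(Y,U \right)} = 18 + 2 U Y$ ($n{\left(Y,U \right)} = 2 Y U - \left(-3 - 15\right) = 2 U Y + \left(3 - -15\right) = 2 U Y + \left(3 + 15\right) = 2 U Y + 18 = 18 + 2 U Y$)
$c = 618$ ($c = \left(-25\right) \left(-24\right) + \left(18 + 2 \cdot 0 \left(-5\right)\right) = 600 + \left(18 + 0\right) = 600 + 18 = 618$)
$c + I{\left(f \right)} = 618 - 52 = 566$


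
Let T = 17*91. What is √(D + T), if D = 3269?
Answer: 4*√301 ≈ 69.397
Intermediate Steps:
T = 1547
√(D + T) = √(3269 + 1547) = √4816 = 4*√301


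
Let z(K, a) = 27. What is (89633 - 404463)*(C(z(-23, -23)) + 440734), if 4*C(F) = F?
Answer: -277516820645/2 ≈ -1.3876e+11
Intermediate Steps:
C(F) = F/4
(89633 - 404463)*(C(z(-23, -23)) + 440734) = (89633 - 404463)*((¼)*27 + 440734) = -314830*(27/4 + 440734) = -314830*1762963/4 = -277516820645/2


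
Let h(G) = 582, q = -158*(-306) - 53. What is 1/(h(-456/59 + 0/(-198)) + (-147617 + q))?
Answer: -1/98740 ≈ -1.0128e-5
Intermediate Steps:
q = 48295 (q = 48348 - 53 = 48295)
1/(h(-456/59 + 0/(-198)) + (-147617 + q)) = 1/(582 + (-147617 + 48295)) = 1/(582 - 99322) = 1/(-98740) = -1/98740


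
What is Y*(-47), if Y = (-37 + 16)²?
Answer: -20727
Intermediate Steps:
Y = 441 (Y = (-21)² = 441)
Y*(-47) = 441*(-47) = -20727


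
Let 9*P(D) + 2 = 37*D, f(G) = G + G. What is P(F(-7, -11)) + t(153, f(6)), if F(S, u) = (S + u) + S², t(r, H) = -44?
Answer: 749/9 ≈ 83.222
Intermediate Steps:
f(G) = 2*G
F(S, u) = S + u + S²
P(D) = -2/9 + 37*D/9 (P(D) = -2/9 + (37*D)/9 = -2/9 + 37*D/9)
P(F(-7, -11)) + t(153, f(6)) = (-2/9 + 37*(-7 - 11 + (-7)²)/9) - 44 = (-2/9 + 37*(-7 - 11 + 49)/9) - 44 = (-2/9 + (37/9)*31) - 44 = (-2/9 + 1147/9) - 44 = 1145/9 - 44 = 749/9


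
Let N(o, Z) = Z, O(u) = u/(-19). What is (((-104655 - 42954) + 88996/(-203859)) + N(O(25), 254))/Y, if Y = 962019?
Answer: -30039731941/196116231321 ≈ -0.15317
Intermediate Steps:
O(u) = -u/19 (O(u) = u*(-1/19) = -u/19)
(((-104655 - 42954) + 88996/(-203859)) + N(O(25), 254))/Y = (((-104655 - 42954) + 88996/(-203859)) + 254)/962019 = ((-147609 + 88996*(-1/203859)) + 254)*(1/962019) = ((-147609 - 88996/203859) + 254)*(1/962019) = (-30091512127/203859 + 254)*(1/962019) = -30039731941/203859*1/962019 = -30039731941/196116231321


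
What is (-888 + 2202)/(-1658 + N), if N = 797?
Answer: -438/287 ≈ -1.5261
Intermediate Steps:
(-888 + 2202)/(-1658 + N) = (-888 + 2202)/(-1658 + 797) = 1314/(-861) = 1314*(-1/861) = -438/287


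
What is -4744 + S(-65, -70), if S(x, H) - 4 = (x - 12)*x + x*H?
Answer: 4815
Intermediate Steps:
S(x, H) = 4 + H*x + x*(-12 + x) (S(x, H) = 4 + ((x - 12)*x + x*H) = 4 + ((-12 + x)*x + H*x) = 4 + (x*(-12 + x) + H*x) = 4 + (H*x + x*(-12 + x)) = 4 + H*x + x*(-12 + x))
-4744 + S(-65, -70) = -4744 + (4 + (-65)² - 12*(-65) - 70*(-65)) = -4744 + (4 + 4225 + 780 + 4550) = -4744 + 9559 = 4815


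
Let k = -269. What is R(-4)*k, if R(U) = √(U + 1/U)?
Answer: -269*I*√17/2 ≈ -554.56*I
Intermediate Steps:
R(-4)*k = √(-4 + 1/(-4))*(-269) = √(-4 - ¼)*(-269) = √(-17/4)*(-269) = (I*√17/2)*(-269) = -269*I*√17/2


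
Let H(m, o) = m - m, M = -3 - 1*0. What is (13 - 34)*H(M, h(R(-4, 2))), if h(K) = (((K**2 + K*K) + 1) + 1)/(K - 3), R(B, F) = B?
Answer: 0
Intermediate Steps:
M = -3 (M = -3 + 0 = -3)
h(K) = (2 + 2*K**2)/(-3 + K) (h(K) = (((K**2 + K**2) + 1) + 1)/(-3 + K) = ((2*K**2 + 1) + 1)/(-3 + K) = ((1 + 2*K**2) + 1)/(-3 + K) = (2 + 2*K**2)/(-3 + K))
H(m, o) = 0
(13 - 34)*H(M, h(R(-4, 2))) = (13 - 34)*0 = -21*0 = 0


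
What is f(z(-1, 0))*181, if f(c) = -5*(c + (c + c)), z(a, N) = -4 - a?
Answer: 8145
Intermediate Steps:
f(c) = -15*c (f(c) = -5*(c + 2*c) = -15*c)
f(z(-1, 0))*181 = -15*(-4 - 1*(-1))*181 = -15*(-4 + 1)*181 = -15*(-3)*181 = 45*181 = 8145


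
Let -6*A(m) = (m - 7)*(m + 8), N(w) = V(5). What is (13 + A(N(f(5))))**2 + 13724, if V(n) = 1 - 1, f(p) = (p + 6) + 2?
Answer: 128005/9 ≈ 14223.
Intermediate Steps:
f(p) = 8 + p (f(p) = (6 + p) + 2 = 8 + p)
V(n) = 0
N(w) = 0
A(m) = -(-7 + m)*(8 + m)/6 (A(m) = -(m - 7)*(m + 8)/6 = -(-7 + m)*(8 + m)/6)
(13 + A(N(f(5))))**2 + 13724 = (13 + (28/3 - 1/6*0 - 1/6*0**2))**2 + 13724 = (13 + (28/3 + 0 - 1/6*0))**2 + 13724 = (13 + (28/3 + 0 + 0))**2 + 13724 = (13 + 28/3)**2 + 13724 = (67/3)**2 + 13724 = 4489/9 + 13724 = 128005/9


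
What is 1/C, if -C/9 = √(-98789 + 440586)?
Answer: -√341797/3076173 ≈ -0.00019005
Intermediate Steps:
C = -9*√341797 (C = -9*√(-98789 + 440586) = -9*√341797 ≈ -5261.7)
1/C = 1/(-9*√341797) = -√341797/3076173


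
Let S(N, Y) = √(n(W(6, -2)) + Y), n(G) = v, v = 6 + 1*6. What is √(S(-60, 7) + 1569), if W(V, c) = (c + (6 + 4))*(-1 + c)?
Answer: √(1569 + √19) ≈ 39.666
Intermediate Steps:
v = 12 (v = 6 + 6 = 12)
W(V, c) = (-1 + c)*(10 + c) (W(V, c) = (c + 10)*(-1 + c) = (10 + c)*(-1 + c) = (-1 + c)*(10 + c))
n(G) = 12
S(N, Y) = √(12 + Y)
√(S(-60, 7) + 1569) = √(√(12 + 7) + 1569) = √(√19 + 1569) = √(1569 + √19)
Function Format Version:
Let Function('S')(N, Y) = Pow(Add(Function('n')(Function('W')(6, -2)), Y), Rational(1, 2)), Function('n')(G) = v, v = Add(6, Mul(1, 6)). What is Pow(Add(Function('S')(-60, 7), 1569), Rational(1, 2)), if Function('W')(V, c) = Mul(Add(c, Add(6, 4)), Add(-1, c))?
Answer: Pow(Add(1569, Pow(19, Rational(1, 2))), Rational(1, 2)) ≈ 39.666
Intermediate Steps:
v = 12 (v = Add(6, 6) = 12)
Function('W')(V, c) = Mul(Add(-1, c), Add(10, c)) (Function('W')(V, c) = Mul(Add(c, 10), Add(-1, c)) = Mul(Add(10, c), Add(-1, c)) = Mul(Add(-1, c), Add(10, c)))
Function('n')(G) = 12
Function('S')(N, Y) = Pow(Add(12, Y), Rational(1, 2))
Pow(Add(Function('S')(-60, 7), 1569), Rational(1, 2)) = Pow(Add(Pow(Add(12, 7), Rational(1, 2)), 1569), Rational(1, 2)) = Pow(Add(Pow(19, Rational(1, 2)), 1569), Rational(1, 2)) = Pow(Add(1569, Pow(19, Rational(1, 2))), Rational(1, 2))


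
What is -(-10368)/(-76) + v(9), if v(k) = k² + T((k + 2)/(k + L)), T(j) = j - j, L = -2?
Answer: -1053/19 ≈ -55.421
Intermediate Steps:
T(j) = 0
v(k) = k² (v(k) = k² + 0 = k²)
-(-10368)/(-76) + v(9) = -(-10368)/(-76) + 9² = -(-10368)*(-1)/76 + 81 = -108*24/19 + 81 = -2592/19 + 81 = -1053/19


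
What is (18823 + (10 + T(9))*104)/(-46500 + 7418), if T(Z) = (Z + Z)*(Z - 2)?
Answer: -32967/39082 ≈ -0.84353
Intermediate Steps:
T(Z) = 2*Z*(-2 + Z) (T(Z) = (2*Z)*(-2 + Z) = 2*Z*(-2 + Z))
(18823 + (10 + T(9))*104)/(-46500 + 7418) = (18823 + (10 + 2*9*(-2 + 9))*104)/(-46500 + 7418) = (18823 + (10 + 2*9*7)*104)/(-39082) = (18823 + (10 + 126)*104)*(-1/39082) = (18823 + 136*104)*(-1/39082) = (18823 + 14144)*(-1/39082) = 32967*(-1/39082) = -32967/39082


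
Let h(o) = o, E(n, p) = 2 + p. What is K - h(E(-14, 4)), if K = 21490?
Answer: 21484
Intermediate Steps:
K - h(E(-14, 4)) = 21490 - (2 + 4) = 21490 - 1*6 = 21490 - 6 = 21484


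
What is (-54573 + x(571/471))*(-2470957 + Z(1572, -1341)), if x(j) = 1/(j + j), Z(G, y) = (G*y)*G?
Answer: 206679889089208395/1142 ≈ 1.8098e+14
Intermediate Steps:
Z(G, y) = y*G²
x(j) = 1/(2*j)
(-54573 + x(571/471))*(-2470957 + Z(1572, -1341)) = (-54573 + 1/(2*((571/471))))*(-2470957 - 1341*1572²) = (-54573 + 1/(2*((571*(1/471)))))*(-2470957 - 1341*2471184) = (-54573 + 1/(2*(571/471)))*(-2470957 - 3313857744) = (-54573 + (½)*(471/571))*(-3316328701) = (-54573 + 471/1142)*(-3316328701) = -62321895/1142*(-3316328701) = 206679889089208395/1142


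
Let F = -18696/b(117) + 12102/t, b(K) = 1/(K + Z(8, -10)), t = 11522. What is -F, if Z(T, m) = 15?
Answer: 14217404541/5761 ≈ 2.4679e+6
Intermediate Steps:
b(K) = 1/(15 + K) (b(K) = 1/(K + 15) = 1/(15 + K))
F = -14217404541/5761 (F = -18696/(1/(15 + 117)) + 12102/11522 = -18696/(1/132) + 12102*(1/11522) = -18696/1/132 + 6051/5761 = -18696*132 + 6051/5761 = -2467872 + 6051/5761 = -14217404541/5761 ≈ -2.4679e+6)
-F = -1*(-14217404541/5761) = 14217404541/5761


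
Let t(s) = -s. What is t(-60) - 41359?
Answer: -41299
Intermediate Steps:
t(-60) - 41359 = -1*(-60) - 41359 = 60 - 41359 = -41299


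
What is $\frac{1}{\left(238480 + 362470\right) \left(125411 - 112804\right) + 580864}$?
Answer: $\frac{1}{7576757514} \approx 1.3198 \cdot 10^{-10}$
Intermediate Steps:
$\frac{1}{\left(238480 + 362470\right) \left(125411 - 112804\right) + 580864} = \frac{1}{600950 \cdot 12607 + 580864} = \frac{1}{7576176650 + 580864} = \frac{1}{7576757514}$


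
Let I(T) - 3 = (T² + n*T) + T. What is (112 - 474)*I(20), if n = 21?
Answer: -305166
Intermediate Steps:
I(T) = 3 + T² + 22*T (I(T) = 3 + ((T² + 21*T) + T) = 3 + (T² + 22*T) = 3 + T² + 22*T)
(112 - 474)*I(20) = (112 - 474)*(3 + 20² + 22*20) = -362*(3 + 400 + 440) = -362*843 = -305166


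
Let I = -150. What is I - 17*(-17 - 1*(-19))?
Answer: -184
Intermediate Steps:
I - 17*(-17 - 1*(-19)) = -150 - 17*(-17 - 1*(-19)) = -150 - 17*(-17 + 19) = -150 - 17*2 = -150 - 34 = -184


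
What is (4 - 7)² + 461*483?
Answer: 222672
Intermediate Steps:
(4 - 7)² + 461*483 = (-3)² + 222663 = 9 + 222663 = 222672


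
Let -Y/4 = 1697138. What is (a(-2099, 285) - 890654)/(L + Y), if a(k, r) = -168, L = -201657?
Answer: 890822/6990209 ≈ 0.12744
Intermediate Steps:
Y = -6788552 (Y = -4*1697138 = -6788552)
(a(-2099, 285) - 890654)/(L + Y) = (-168 - 890654)/(-201657 - 6788552) = -890822/(-6990209) = -890822*(-1/6990209) = 890822/6990209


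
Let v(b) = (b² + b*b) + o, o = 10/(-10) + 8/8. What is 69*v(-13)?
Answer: 23322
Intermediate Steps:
o = 0 (o = 10*(-⅒) + 8*(⅛) = -1 + 1 = 0)
v(b) = 2*b² (v(b) = (b² + b*b) + 0 = (b² + b²) + 0 = 2*b² + 0 = 2*b²)
69*v(-13) = 69*(2*(-13)²) = 69*(2*169) = 69*338 = 23322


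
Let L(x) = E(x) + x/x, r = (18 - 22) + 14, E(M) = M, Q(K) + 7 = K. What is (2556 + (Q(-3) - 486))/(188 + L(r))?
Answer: 2060/199 ≈ 10.352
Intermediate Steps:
Q(K) = -7 + K
r = 10 (r = -4 + 14 = 10)
L(x) = 1 + x (L(x) = x + x/x = x + 1 = 1 + x)
(2556 + (Q(-3) - 486))/(188 + L(r)) = (2556 + ((-7 - 3) - 486))/(188 + (1 + 10)) = (2556 + (-10 - 486))/(188 + 11) = (2556 - 496)/199 = 2060*(1/199) = 2060/199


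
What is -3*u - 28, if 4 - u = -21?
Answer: -103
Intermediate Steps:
u = 25 (u = 4 - 1*(-21) = 4 + 21 = 25)
-3*u - 28 = -3*25 - 28 = -75 - 28 = -103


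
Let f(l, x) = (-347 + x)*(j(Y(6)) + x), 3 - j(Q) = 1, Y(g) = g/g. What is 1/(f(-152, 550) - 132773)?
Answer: -1/20717 ≈ -4.8270e-5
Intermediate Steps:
Y(g) = 1
j(Q) = 2 (j(Q) = 3 - 1*1 = 3 - 1 = 2)
f(l, x) = (-347 + x)*(2 + x)
1/(f(-152, 550) - 132773) = 1/((-694 + 550**2 - 345*550) - 132773) = 1/((-694 + 302500 - 189750) - 132773) = 1/(112056 - 132773) = 1/(-20717) = -1/20717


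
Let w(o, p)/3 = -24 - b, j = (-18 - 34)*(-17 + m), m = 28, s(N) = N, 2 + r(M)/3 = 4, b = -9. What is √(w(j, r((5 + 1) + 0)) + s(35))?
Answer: I*√10 ≈ 3.1623*I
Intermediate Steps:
r(M) = 6 (r(M) = -6 + 3*4 = -6 + 12 = 6)
j = -572 (j = (-18 - 34)*(-17 + 28) = -52*11 = -572)
w(o, p) = -45 (w(o, p) = 3*(-24 - 1*(-9)) = 3*(-24 + 9) = 3*(-15) = -45)
√(w(j, r((5 + 1) + 0)) + s(35)) = √(-45 + 35) = √(-10) = I*√10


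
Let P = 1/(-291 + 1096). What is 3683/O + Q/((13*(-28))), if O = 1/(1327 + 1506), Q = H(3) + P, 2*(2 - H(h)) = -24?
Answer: 235180984193/22540 ≈ 1.0434e+7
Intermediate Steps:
H(h) = 14 (H(h) = 2 - ½*(-24) = 2 + 12 = 14)
P = 1/805 ≈ 0.0012422
Q = 11271/805 (Q = 14 + 1/805 = 11271/805 ≈ 14.001)
O = 1/2833 ≈ 0.00035298
3683/O + Q/((13*(-28))) = 3683/(1/2833) + 11271/(805*((13*(-28)))) = 3683*2833 + (11271/805)/(-364) = 10433939 + (11271/805)*(-1/364) = 10433939 - 867/22540 = 235180984193/22540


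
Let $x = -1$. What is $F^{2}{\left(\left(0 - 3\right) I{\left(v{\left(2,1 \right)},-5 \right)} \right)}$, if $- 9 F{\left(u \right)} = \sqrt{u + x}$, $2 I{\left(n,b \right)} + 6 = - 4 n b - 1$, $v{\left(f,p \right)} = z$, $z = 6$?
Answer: $- \frac{341}{162} \approx -2.1049$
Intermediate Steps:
$v{\left(f,p \right)} = 6$
$I{\left(n,b \right)} = - \frac{7}{2} - 2 b n$ ($I{\left(n,b \right)} = -3 + \frac{- 4 n b - 1}{2} = -3 + \frac{- 4 b n - 1}{2} = -3 + \frac{-1 - 4 b n}{2} = -3 - \left(\frac{1}{2} + 2 b n\right) = - \frac{7}{2} - 2 b n$)
$F{\left(u \right)} = - \frac{\sqrt{-1 + u}}{9}$ ($F{\left(u \right)} = - \frac{\sqrt{u - 1}}{9} = - \frac{\sqrt{-1 + u}}{9}$)
$F^{2}{\left(\left(0 - 3\right) I{\left(v{\left(2,1 \right)},-5 \right)} \right)} = \left(- \frac{\sqrt{-1 + \left(0 - 3\right) \left(- \frac{7}{2} - \left(-10\right) 6\right)}}{9}\right)^{2} = \left(- \frac{\sqrt{-1 - 3 \left(- \frac{7}{2} + 60\right)}}{9}\right)^{2} = \left(- \frac{\sqrt{-1 - \frac{339}{2}}}{9}\right)^{2} = \left(- \frac{\sqrt{- \frac{341}{2}}}{9}\right)^{2} = \left(- \frac{\frac{1}{2} i \sqrt{682}}{9}\right)^{2} = \left(- \frac{i \sqrt{682}}{18}\right)^{2} = - \frac{341}{162}$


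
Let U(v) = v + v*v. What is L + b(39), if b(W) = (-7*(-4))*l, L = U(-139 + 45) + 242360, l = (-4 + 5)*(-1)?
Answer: 251074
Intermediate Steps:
l = -1 (l = 1*(-1) = -1)
U(v) = v + v**2
L = 251102 (L = (-139 + 45)*(1 + (-139 + 45)) + 242360 = -94*(1 - 94) + 242360 = -94*(-93) + 242360 = 8742 + 242360 = 251102)
b(W) = -28 (b(W) = -7*(-4)*(-1) = 28*(-1) = -28)
L + b(39) = 251102 - 28 = 251074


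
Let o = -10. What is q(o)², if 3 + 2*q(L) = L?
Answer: 169/4 ≈ 42.250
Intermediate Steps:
q(L) = -3/2 + L/2
q(o)² = (-3/2 + (½)*(-10))² = (-3/2 - 5)² = (-13/2)² = 169/4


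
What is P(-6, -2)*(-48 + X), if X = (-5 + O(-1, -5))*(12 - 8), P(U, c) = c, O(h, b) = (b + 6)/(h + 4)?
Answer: 400/3 ≈ 133.33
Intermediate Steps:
O(h, b) = (6 + b)/(4 + h)
X = -56/3 (X = (-5 + (6 - 5)/(4 - 1))*(12 - 8) = (-5 + 1/3)*4 = (-5 + (⅓)*1)*4 = (-5 + ⅓)*4 = -14/3*4 = -56/3 ≈ -18.667)
P(-6, -2)*(-48 + X) = -2*(-48 - 56/3) = -2*(-200/3) = 400/3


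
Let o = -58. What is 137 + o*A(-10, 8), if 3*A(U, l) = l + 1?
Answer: -37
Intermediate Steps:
A(U, l) = ⅓ + l/3 (A(U, l) = (l + 1)/3 = (1 + l)/3 = ⅓ + l/3)
137 + o*A(-10, 8) = 137 - 58*(⅓ + (⅓)*8) = 137 - 58*(⅓ + 8/3) = 137 - 58*3 = 137 - 174 = -37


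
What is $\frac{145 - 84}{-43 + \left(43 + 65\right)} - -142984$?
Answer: $\frac{9294021}{65} \approx 1.4299 \cdot 10^{5}$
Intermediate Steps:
$\frac{145 - 84}{-43 + \left(43 + 65\right)} - -142984 = \frac{61}{-43 + 108} + 142984 = \frac{61}{65} + 142984 = \frac{9294021}{65}$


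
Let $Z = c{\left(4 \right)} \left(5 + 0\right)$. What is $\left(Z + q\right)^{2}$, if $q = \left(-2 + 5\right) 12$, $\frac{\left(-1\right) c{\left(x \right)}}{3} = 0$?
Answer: $1296$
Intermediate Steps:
$c{\left(x \right)} = 0$ ($c{\left(x \right)} = \left(-3\right) 0 = 0$)
$q = 36$ ($q = 3 \cdot 12 = 36$)
$Z = 0$ ($Z = 0 \left(5 + 0\right) = 0 \cdot 5 = 0$)
$\left(Z + q\right)^{2} = \left(0 + 36\right)^{2} = 36^{2} = 1296$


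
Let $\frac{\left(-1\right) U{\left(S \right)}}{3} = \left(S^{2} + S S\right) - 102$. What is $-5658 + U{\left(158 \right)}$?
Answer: $-155136$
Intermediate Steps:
$U{\left(S \right)} = 306 - 6 S^{2}$ ($U{\left(S \right)} = - 3 \left(\left(S^{2} + S S\right) - 102\right) = - 3 \left(\left(S^{2} + S^{2}\right) - 102\right) = - 3 \left(2 S^{2} - 102\right) = - 3 \left(-102 + 2 S^{2}\right) = 306 - 6 S^{2}$)
$-5658 + U{\left(158 \right)} = -5658 + \left(306 - 6 \cdot 158^{2}\right) = -5658 + \left(306 - 149784\right) = -5658 - 149478 = -155136$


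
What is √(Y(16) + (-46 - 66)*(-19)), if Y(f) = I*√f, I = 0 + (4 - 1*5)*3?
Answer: 46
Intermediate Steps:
I = -3 (I = 0 + (4 - 5)*3 = 0 - 1*3 = 0 - 3 = -3)
Y(f) = -3*√f
√(Y(16) + (-46 - 66)*(-19)) = √(-3*√16 + (-46 - 66)*(-19)) = √(-3*4 - 112*(-19)) = √(-12 + 2128) = √2116 = 46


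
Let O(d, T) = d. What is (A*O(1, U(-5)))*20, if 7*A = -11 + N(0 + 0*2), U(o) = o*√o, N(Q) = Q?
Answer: -220/7 ≈ -31.429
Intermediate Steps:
U(o) = o^(3/2)
A = -11/7 (A = (-11 + (0 + 0*2))/7 = (-11 + (0 + 0))/7 = (-11 + 0)/7 = (⅐)*(-11) = -11/7 ≈ -1.5714)
(A*O(1, U(-5)))*20 = -11/7*1*20 = -11/7*20 = -220/7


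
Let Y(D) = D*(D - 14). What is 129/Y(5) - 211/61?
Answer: -5788/915 ≈ -6.3257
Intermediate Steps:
Y(D) = D*(-14 + D)
129/Y(5) - 211/61 = 129/((5*(-14 + 5))) - 211/61 = 129/((5*(-9))) - 211*1/61 = 129/(-45) - 211/61 = 129*(-1/45) - 211/61 = -43/15 - 211/61 = -5788/915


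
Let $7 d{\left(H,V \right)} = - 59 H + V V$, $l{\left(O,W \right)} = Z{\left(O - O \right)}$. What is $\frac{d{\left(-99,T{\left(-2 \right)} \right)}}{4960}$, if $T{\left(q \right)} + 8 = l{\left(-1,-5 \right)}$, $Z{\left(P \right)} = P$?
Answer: $\frac{1181}{6944} \approx 0.17007$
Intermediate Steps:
$l{\left(O,W \right)} = 0$ ($l{\left(O,W \right)} = O - O = 0$)
$T{\left(q \right)} = -8$ ($T{\left(q \right)} = -8 + 0 = -8$)
$d{\left(H,V \right)} = - \frac{59 H}{7} + \frac{V^{2}}{7}$ ($d{\left(H,V \right)} = \frac{- 59 H + V V}{7} = \frac{- 59 H + V^{2}}{7} = \frac{V^{2} - 59 H}{7} = - \frac{59 H}{7} + \frac{V^{2}}{7}$)
$\frac{d{\left(-99,T{\left(-2 \right)} \right)}}{4960} = \frac{\left(- \frac{59}{7}\right) \left(-99\right) + \frac{\left(-8\right)^{2}}{7}}{4960} = \left(\frac{5841}{7} + \frac{1}{7} \cdot 64\right) \frac{1}{4960} = \left(\frac{5841}{7} + \frac{64}{7}\right) \frac{1}{4960} = \frac{5905}{7} \cdot \frac{1}{4960} = \frac{1181}{6944}$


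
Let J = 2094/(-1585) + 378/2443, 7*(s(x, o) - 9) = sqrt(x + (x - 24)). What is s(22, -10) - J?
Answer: 5623701/553165 + 2*sqrt(5)/7 ≈ 10.805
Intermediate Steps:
s(x, o) = 9 + sqrt(-24 + 2*x)/7 (s(x, o) = 9 + sqrt(x + (x - 24))/7 = 9 + sqrt(x + (-24 + x))/7 = 9 + sqrt(-24 + 2*x)/7)
J = -645216/553165 (J = 2094*(-1/1585) + 378*(1/2443) = -2094/1585 + 54/349 = -645216/553165 ≈ -1.1664)
s(22, -10) - J = (9 + sqrt(-24 + 2*22)/7) - 1*(-645216/553165) = (9 + sqrt(-24 + 44)/7) + 645216/553165 = (9 + sqrt(20)/7) + 645216/553165 = (9 + (2*sqrt(5))/7) + 645216/553165 = (9 + 2*sqrt(5)/7) + 645216/553165 = 5623701/553165 + 2*sqrt(5)/7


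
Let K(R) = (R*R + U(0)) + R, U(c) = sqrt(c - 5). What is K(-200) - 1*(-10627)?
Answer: 50427 + I*sqrt(5) ≈ 50427.0 + 2.2361*I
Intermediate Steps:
U(c) = sqrt(-5 + c)
K(R) = R + R**2 + I*sqrt(5) (K(R) = (R*R + sqrt(-5 + 0)) + R = (R**2 + sqrt(-5)) + R = (R**2 + I*sqrt(5)) + R = R + R**2 + I*sqrt(5))
K(-200) - 1*(-10627) = (-200 + (-200)**2 + I*sqrt(5)) - 1*(-10627) = (-200 + 40000 + I*sqrt(5)) + 10627 = (39800 + I*sqrt(5)) + 10627 = 50427 + I*sqrt(5)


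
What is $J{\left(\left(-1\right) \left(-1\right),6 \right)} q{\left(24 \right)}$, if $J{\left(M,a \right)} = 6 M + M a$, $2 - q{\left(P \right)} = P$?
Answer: $-264$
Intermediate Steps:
$q{\left(P \right)} = 2 - P$
$J{\left(\left(-1\right) \left(-1\right),6 \right)} q{\left(24 \right)} = \left(-1\right) \left(-1\right) \left(6 + 6\right) \left(2 - 24\right) = 1 \cdot 12 \left(2 - 24\right) = 12 \left(-22\right) = -264$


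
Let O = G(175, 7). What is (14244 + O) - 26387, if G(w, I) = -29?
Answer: -12172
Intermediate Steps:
O = -29
(14244 + O) - 26387 = (14244 - 29) - 26387 = 14215 - 26387 = -12172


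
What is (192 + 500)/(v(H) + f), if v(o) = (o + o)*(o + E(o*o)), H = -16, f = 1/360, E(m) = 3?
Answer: 249120/149761 ≈ 1.6635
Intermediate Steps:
f = 1/360 ≈ 0.0027778
v(o) = 2*o*(3 + o) (v(o) = (o + o)*(o + 3) = (2*o)*(3 + o) = 2*o*(3 + o))
(192 + 500)/(v(H) + f) = (192 + 500)/(2*(-16)*(3 - 16) + 1/360) = 692/(2*(-16)*(-13) + 1/360) = 692/(416 + 1/360) = 692/(149761/360) = 692*(360/149761) = 249120/149761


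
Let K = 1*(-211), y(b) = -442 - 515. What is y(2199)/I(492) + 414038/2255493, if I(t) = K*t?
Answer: 15046873219/78049079772 ≈ 0.19279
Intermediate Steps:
y(b) = -957
K = -211
I(t) = -211*t
y(2199)/I(492) + 414038/2255493 = -957/((-211*492)) + 414038/2255493 = -957/(-103812) + 414038*(1/2255493) = -957*(-1/103812) + 414038/2255493 = 319/34604 + 414038/2255493 = 15046873219/78049079772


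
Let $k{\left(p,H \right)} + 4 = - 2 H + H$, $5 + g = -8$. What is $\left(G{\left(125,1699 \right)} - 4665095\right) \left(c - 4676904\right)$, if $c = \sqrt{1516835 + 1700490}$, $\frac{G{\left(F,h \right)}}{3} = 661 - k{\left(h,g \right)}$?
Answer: $21809053441656 - 23315695 \sqrt{128693} \approx 2.1801 \cdot 10^{13}$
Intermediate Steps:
$g = -13$ ($g = -5 - 8 = -13$)
$k{\left(p,H \right)} = -4 - H$ ($k{\left(p,H \right)} = -4 + \left(- 2 H + H\right) = -4 - H$)
$G{\left(F,h \right)} = 1956$ ($G{\left(F,h \right)} = 3 \left(661 - \left(-4 - -13\right)\right) = 3 \left(661 - \left(-4 + 13\right)\right) = 3 \left(661 - 9\right) = 3 \cdot 652 = 1956$)
$c = 5 \sqrt{128693}$ ($c = \sqrt{3217325} = 5 \sqrt{128693} \approx 1793.7$)
$\left(G{\left(125,1699 \right)} - 4665095\right) \left(c - 4676904\right) = \left(1956 - 4665095\right) \left(5 \sqrt{128693} - 4676904\right) = - 4663139 \left(-4676904 + 5 \sqrt{128693}\right) = 21809053441656 - 23315695 \sqrt{128693}$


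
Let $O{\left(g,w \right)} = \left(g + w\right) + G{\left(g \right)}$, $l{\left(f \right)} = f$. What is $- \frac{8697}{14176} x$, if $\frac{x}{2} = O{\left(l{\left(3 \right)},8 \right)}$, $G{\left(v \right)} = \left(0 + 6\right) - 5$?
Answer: $- \frac{26091}{1772} \approx -14.724$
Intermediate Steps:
$G{\left(v \right)} = 1$ ($G{\left(v \right)} = 6 - 5 = 1$)
$O{\left(g,w \right)} = 1 + g + w$ ($O{\left(g,w \right)} = \left(g + w\right) + 1 = 1 + g + w$)
$x = 24$ ($x = 2 \left(1 + 3 + 8\right) = 2 \cdot 12 = 24$)
$- \frac{8697}{14176} x = - \frac{8697}{14176} \cdot 24 = \left(-8697\right) \frac{1}{14176} \cdot 24 = \left(- \frac{8697}{14176}\right) 24 = - \frac{26091}{1772}$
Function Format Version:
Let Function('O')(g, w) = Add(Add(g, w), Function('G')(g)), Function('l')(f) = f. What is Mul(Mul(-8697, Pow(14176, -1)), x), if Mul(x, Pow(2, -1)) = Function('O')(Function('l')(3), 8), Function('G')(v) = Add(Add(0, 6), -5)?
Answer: Rational(-26091, 1772) ≈ -14.724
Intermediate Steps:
Function('G')(v) = 1 (Function('G')(v) = Add(6, -5) = 1)
Function('O')(g, w) = Add(1, g, w) (Function('O')(g, w) = Add(Add(g, w), 1) = Add(1, g, w))
x = 24 (x = Mul(2, Add(1, 3, 8)) = Mul(2, 12) = 24)
Mul(Mul(-8697, Pow(14176, -1)), x) = Mul(Mul(-8697, Pow(14176, -1)), 24) = Mul(Mul(-8697, Rational(1, 14176)), 24) = Mul(Rational(-8697, 14176), 24) = Rational(-26091, 1772)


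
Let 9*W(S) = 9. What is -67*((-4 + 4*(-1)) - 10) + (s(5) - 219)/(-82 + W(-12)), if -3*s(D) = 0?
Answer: 32635/27 ≈ 1208.7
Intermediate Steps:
W(S) = 1 (W(S) = (1/9)*9 = 1)
s(D) = 0 (s(D) = -1/3*0 = 0)
-67*((-4 + 4*(-1)) - 10) + (s(5) - 219)/(-82 + W(-12)) = -67*((-4 + 4*(-1)) - 10) + (0 - 219)/(-82 + 1) = -67*((-4 - 4) - 10) - 219/(-81) = -67*(-8 - 10) - 219*(-1/81) = -67*(-18) + 73/27 = 1206 + 73/27 = 32635/27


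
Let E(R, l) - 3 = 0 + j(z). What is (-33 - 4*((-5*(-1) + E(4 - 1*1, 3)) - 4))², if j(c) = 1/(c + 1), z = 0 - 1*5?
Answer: 2304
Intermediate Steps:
z = -5 (z = 0 - 5 = -5)
j(c) = 1/(1 + c)
E(R, l) = 11/4 (E(R, l) = 3 + (0 + 1/(1 - 5)) = 3 + (0 + 1/(-4)) = 3 + (0 - ¼) = 3 - ¼ = 11/4)
(-33 - 4*((-5*(-1) + E(4 - 1*1, 3)) - 4))² = (-33 - 4*((-5*(-1) + 11/4) - 4))² = (-33 - 4*((5 + 11/4) - 4))² = (-33 - 4*(31/4 - 4))² = (-33 - 4*15/4)² = (-33 - 15)² = (-48)² = 2304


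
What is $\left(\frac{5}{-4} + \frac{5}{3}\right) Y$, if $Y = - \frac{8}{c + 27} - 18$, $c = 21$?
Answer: $- \frac{545}{72} \approx -7.5694$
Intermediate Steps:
$Y = - \frac{109}{6}$ ($Y = - \frac{8}{21 + 27} - 18 = - \frac{8}{48} - 18 = \left(-8\right) \frac{1}{48} - 18 = - \frac{1}{6} - 18 = - \frac{109}{6} \approx -18.167$)
$\left(\frac{5}{-4} + \frac{5}{3}\right) Y = \left(\frac{5}{-4} + \frac{5}{3}\right) \left(- \frac{109}{6}\right) = \left(5 \left(- \frac{1}{4}\right) + 5 \cdot \frac{1}{3}\right) \left(- \frac{109}{6}\right) = \left(- \frac{5}{4} + \frac{5}{3}\right) \left(- \frac{109}{6}\right) = \frac{5}{12} \left(- \frac{109}{6}\right) = - \frac{545}{72}$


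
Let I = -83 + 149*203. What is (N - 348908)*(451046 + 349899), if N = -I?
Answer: -303615823040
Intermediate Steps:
I = 30164 (I = -83 + 30247 = 30164)
N = -30164 (N = -1*30164 = -30164)
(N - 348908)*(451046 + 349899) = (-30164 - 348908)*(451046 + 349899) = -379072*800945 = -303615823040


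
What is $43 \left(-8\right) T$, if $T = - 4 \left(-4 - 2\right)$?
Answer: $-8256$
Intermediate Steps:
$T = 24$ ($T = \left(-4\right) \left(-6\right) = 24$)
$43 \left(-8\right) T = 43 \left(-8\right) 24 = \left(-344\right) 24 = -8256$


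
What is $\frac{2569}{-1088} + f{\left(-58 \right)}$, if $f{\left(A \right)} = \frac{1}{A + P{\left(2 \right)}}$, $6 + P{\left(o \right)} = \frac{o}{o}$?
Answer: $- \frac{162935}{68544} \approx -2.3771$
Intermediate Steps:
$P{\left(o \right)} = -5$ ($P{\left(o \right)} = -6 + \frac{o}{o} = -6 + 1 = -5$)
$f{\left(A \right)} = \frac{1}{-5 + A}$ ($f{\left(A \right)} = \frac{1}{A - 5} = \frac{1}{-5 + A}$)
$\frac{2569}{-1088} + f{\left(-58 \right)} = \frac{2569}{-1088} + \frac{1}{-5 - 58} = 2569 \left(- \frac{1}{1088}\right) + \frac{1}{-63} = - \frac{2569}{1088} - \frac{1}{63} = - \frac{162935}{68544}$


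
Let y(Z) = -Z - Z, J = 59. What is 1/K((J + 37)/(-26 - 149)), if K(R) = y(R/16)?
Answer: 175/12 ≈ 14.583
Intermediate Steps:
y(Z) = -2*Z
K(R) = -R/8 (K(R) = -2*R/16 = -R/8)
1/K((J + 37)/(-26 - 149)) = 1/(-(59 + 37)/(8*(-26 - 149))) = 1/(-12/(-175)) = 1/(-12*(-1)/175) = 1/(-⅛*(-96/175)) = 1/(12/175) = 175/12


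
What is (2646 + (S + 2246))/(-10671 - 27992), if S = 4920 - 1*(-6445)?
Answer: -16257/38663 ≈ -0.42048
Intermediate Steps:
S = 11365 (S = 4920 + 6445 = 11365)
(2646 + (S + 2246))/(-10671 - 27992) = (2646 + (11365 + 2246))/(-10671 - 27992) = (2646 + 13611)/(-38663) = 16257*(-1/38663) = -16257/38663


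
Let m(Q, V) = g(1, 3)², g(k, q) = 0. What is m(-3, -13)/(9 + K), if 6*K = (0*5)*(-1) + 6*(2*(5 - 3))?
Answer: 0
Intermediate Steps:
K = 4 (K = ((0*5)*(-1) + 6*(2*(5 - 3)))/6 = (0*(-1) + 6*(2*2))/6 = (0 + 6*4)/6 = (0 + 24)/6 = (⅙)*24 = 4)
m(Q, V) = 0 (m(Q, V) = 0² = 0)
m(-3, -13)/(9 + K) = 0/(9 + 4) = 0/13 = 0*(1/13) = 0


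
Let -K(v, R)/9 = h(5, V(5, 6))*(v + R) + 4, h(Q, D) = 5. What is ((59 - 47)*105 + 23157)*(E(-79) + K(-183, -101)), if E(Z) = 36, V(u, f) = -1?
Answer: 312049260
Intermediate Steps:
K(v, R) = -36 - 45*R - 45*v (K(v, R) = -9*(5*(v + R) + 4) = -9*(5*(R + v) + 4) = -9*((5*R + 5*v) + 4) = -9*(4 + 5*R + 5*v) = -36 - 45*R - 45*v)
((59 - 47)*105 + 23157)*(E(-79) + K(-183, -101)) = ((59 - 47)*105 + 23157)*(36 + (-36 - 45*(-101) - 45*(-183))) = (12*105 + 23157)*(36 + (-36 + 4545 + 8235)) = (1260 + 23157)*(36 + 12744) = 24417*12780 = 312049260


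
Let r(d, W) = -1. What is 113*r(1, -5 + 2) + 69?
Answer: -44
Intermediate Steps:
113*r(1, -5 + 2) + 69 = 113*(-1) + 69 = -113 + 69 = -44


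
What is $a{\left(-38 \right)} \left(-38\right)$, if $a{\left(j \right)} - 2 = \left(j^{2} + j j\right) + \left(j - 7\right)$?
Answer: $-108110$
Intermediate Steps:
$a{\left(j \right)} = -5 + j + 2 j^{2}$ ($a{\left(j \right)} = 2 + \left(\left(j^{2} + j j\right) + \left(j - 7\right)\right) = 2 + \left(\left(j^{2} + j^{2}\right) + \left(j - 7\right)\right) = 2 + \left(2 j^{2} + \left(-7 + j\right)\right) = 2 + \left(-7 + j + 2 j^{2}\right) = -5 + j + 2 j^{2}$)
$a{\left(-38 \right)} \left(-38\right) = \left(-5 - 38 + 2 \left(-38\right)^{2}\right) \left(-38\right) = \left(-5 - 38 + 2 \cdot 1444\right) \left(-38\right) = \left(-5 - 38 + 2888\right) \left(-38\right) = 2845 \left(-38\right) = -108110$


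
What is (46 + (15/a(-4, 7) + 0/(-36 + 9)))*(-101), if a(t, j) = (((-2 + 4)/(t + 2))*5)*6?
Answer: -9191/2 ≈ -4595.5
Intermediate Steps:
a(t, j) = 60/(2 + t) (a(t, j) = ((2/(2 + t))*5)*6 = (10/(2 + t))*6 = 60/(2 + t))
(46 + (15/a(-4, 7) + 0/(-36 + 9)))*(-101) = (46 + (15/((60/(2 - 4))) + 0/(-36 + 9)))*(-101) = (46 + (15/((60/(-2))) + 0/(-27)))*(-101) = (46 + (15/((60*(-1/2))) + 0*(-1/27)))*(-101) = (46 + (15/(-30) + 0))*(-101) = (46 + (15*(-1/30) + 0))*(-101) = (46 + (-1/2 + 0))*(-101) = (46 - 1/2)*(-101) = (91/2)*(-101) = -9191/2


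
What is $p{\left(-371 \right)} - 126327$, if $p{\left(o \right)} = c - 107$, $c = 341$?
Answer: $-126093$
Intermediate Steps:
$p{\left(o \right)} = 234$ ($p{\left(o \right)} = 341 - 107 = 234$)
$p{\left(-371 \right)} - 126327 = 234 - 126327 = -126093$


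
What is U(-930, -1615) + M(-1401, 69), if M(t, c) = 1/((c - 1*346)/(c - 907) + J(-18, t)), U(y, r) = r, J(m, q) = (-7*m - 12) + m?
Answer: -130370037/80725 ≈ -1615.0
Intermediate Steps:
J(m, q) = -12 - 6*m (J(m, q) = (-12 - 7*m) + m = -12 - 6*m)
M(t, c) = 1/(96 + (-346 + c)/(-907 + c)) (M(t, c) = 1/((c - 1*346)/(c - 907) + (-12 - 6*(-18))) = 1/((c - 346)/(-907 + c) + (-12 + 108)) = 1/((-346 + c)/(-907 + c) + 96) = 1/(96 + (-346 + c)/(-907 + c)))
U(-930, -1615) + M(-1401, 69) = -1615 + (-907 + 69)/(-87418 + 97*69) = -1615 - 838/(-87418 + 6693) = -1615 - 838/(-80725) = -1615 - 1/80725*(-838) = -1615 + 838/80725 = -130370037/80725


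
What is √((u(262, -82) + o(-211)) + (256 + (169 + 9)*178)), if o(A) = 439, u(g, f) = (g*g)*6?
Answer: √444243 ≈ 666.52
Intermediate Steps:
u(g, f) = 6*g² (u(g, f) = g²*6 = 6*g²)
√((u(262, -82) + o(-211)) + (256 + (169 + 9)*178)) = √((6*262² + 439) + (256 + (169 + 9)*178)) = √((6*68644 + 439) + (256 + 178*178)) = √((411864 + 439) + (256 + 31684)) = √(412303 + 31940) = √444243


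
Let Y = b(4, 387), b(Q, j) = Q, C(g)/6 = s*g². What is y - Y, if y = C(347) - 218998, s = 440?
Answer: 317660758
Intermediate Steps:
C(g) = 2640*g² (C(g) = 6*(440*g²) = 2640*g²)
y = 317660762 (y = 2640*347² - 218998 = 2640*120409 - 218998 = 317879760 - 218998 = 317660762)
Y = 4
y - Y = 317660762 - 1*4 = 317660762 - 4 = 317660758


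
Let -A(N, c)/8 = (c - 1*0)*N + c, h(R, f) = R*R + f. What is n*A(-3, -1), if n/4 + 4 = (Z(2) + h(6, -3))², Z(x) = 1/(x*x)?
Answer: -70500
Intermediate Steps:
h(R, f) = f + R² (h(R, f) = R² + f = f + R²)
Z(x) = x⁻² (Z(x) = 1/(x²) = x⁻²)
A(N, c) = -8*c - 8*N*c (A(N, c) = -8*((c - 1*0)*N + c) = -8*((c + 0)*N + c) = -8*(c*N + c) = -8*(N*c + c) = -8*(c + N*c) = -8*c - 8*N*c)
n = 17625/4 (n = -16 + 4*(2⁻² + (-3 + 6²))² = -16 + 4*(¼ + (-3 + 36))² = -16 + 4*(¼ + 33)² = -16 + 4*(133/4)² = -16 + 4*(17689/16) = -16 + 17689/4 = 17625/4 ≈ 4406.3)
n*A(-3, -1) = 17625*(-8*(-1)*(1 - 3))/4 = 17625*(-8*(-1)*(-2))/4 = (17625/4)*(-16) = -70500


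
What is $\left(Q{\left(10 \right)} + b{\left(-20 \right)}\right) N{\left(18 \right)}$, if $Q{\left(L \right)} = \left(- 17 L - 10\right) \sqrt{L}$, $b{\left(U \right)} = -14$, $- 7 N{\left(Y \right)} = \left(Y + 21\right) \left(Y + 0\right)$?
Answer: $1404 + \frac{126360 \sqrt{10}}{7} \approx 58488.0$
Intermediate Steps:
$N{\left(Y \right)} = - \frac{Y \left(21 + Y\right)}{7}$ ($N{\left(Y \right)} = - \frac{\left(Y + 21\right) \left(Y + 0\right)}{7} = - \frac{\left(21 + Y\right) Y}{7} = - \frac{Y \left(21 + Y\right)}{7}$)
$Q{\left(L \right)} = \sqrt{L} \left(-10 - 17 L\right)$ ($Q{\left(L \right)} = \left(-10 - 17 L\right) \sqrt{L} = \sqrt{L} \left(-10 - 17 L\right)$)
$\left(Q{\left(10 \right)} + b{\left(-20 \right)}\right) N{\left(18 \right)} = \left(\sqrt{10} \left(-10 - 170\right) - 14\right) \left(\left(- \frac{1}{7}\right) 18 \left(21 + 18\right)\right) = \left(\sqrt{10} \left(-10 - 170\right) - 14\right) \left(\left(- \frac{1}{7}\right) 18 \cdot 39\right) = \left(\sqrt{10} \left(-180\right) - 14\right) \left(- \frac{702}{7}\right) = \left(- 180 \sqrt{10} - 14\right) \left(- \frac{702}{7}\right) = \left(-14 - 180 \sqrt{10}\right) \left(- \frac{702}{7}\right) = 1404 + \frac{126360 \sqrt{10}}{7}$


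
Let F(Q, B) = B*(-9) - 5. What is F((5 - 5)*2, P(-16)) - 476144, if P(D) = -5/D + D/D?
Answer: -7618573/16 ≈ -4.7616e+5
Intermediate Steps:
P(D) = 1 - 5/D (P(D) = -5/D + 1 = 1 - 5/D)
F(Q, B) = -5 - 9*B (F(Q, B) = -9*B - 5 = -5 - 9*B)
F((5 - 5)*2, P(-16)) - 476144 = (-5 - 9*(-5 - 16)/(-16)) - 476144 = (-5 - (-9)*(-21)/16) - 476144 = (-5 - 9*21/16) - 476144 = (-5 - 189/16) - 476144 = -269/16 - 476144 = -7618573/16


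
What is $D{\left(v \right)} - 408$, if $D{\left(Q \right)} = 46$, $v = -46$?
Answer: $-362$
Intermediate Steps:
$D{\left(v \right)} - 408 = 46 - 408 = -362$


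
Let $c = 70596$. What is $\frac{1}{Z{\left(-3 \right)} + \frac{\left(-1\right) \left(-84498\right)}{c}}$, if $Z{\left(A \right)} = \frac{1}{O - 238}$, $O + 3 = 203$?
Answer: $\frac{111777}{130847} \approx 0.85426$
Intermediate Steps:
$O = 200$ ($O = -3 + 203 = 200$)
$Z{\left(A \right)} = - \frac{1}{38}$ ($Z{\left(A \right)} = \frac{1}{200 - 238} = \frac{1}{-38} = - \frac{1}{38}$)
$\frac{1}{Z{\left(-3 \right)} + \frac{\left(-1\right) \left(-84498\right)}{c}} = \frac{1}{- \frac{1}{38} + \frac{\left(-1\right) \left(-84498\right)}{70596}} = \frac{1}{- \frac{1}{38} + 84498 \cdot \frac{1}{70596}} = \frac{1}{- \frac{1}{38} + \frac{14083}{11766}} = \frac{1}{\frac{130847}{111777}} = \frac{111777}{130847}$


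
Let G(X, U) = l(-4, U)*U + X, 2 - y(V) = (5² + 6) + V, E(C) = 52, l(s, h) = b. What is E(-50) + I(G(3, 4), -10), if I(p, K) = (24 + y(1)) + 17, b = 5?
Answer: 63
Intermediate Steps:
l(s, h) = 5
y(V) = -29 - V (y(V) = 2 - ((5² + 6) + V) = 2 - ((25 + 6) + V) = 2 - (31 + V) = 2 + (-31 - V) = -29 - V)
G(X, U) = X + 5*U (G(X, U) = 5*U + X = X + 5*U)
I(p, K) = 11 (I(p, K) = (24 + (-29 - 1*1)) + 17 = (24 + (-29 - 1)) + 17 = (24 - 30) + 17 = -6 + 17 = 11)
E(-50) + I(G(3, 4), -10) = 52 + 11 = 63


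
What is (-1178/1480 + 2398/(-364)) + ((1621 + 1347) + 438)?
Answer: 228862811/67340 ≈ 3398.6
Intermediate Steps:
(-1178/1480 + 2398/(-364)) + ((1621 + 1347) + 438) = (-1178*1/1480 + 2398*(-1/364)) + (2968 + 438) = (-589/740 - 1199/182) + 3406 = -497229/67340 + 3406 = 228862811/67340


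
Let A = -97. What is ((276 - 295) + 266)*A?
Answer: -23959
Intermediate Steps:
((276 - 295) + 266)*A = ((276 - 295) + 266)*(-97) = (-19 + 266)*(-97) = 247*(-97) = -23959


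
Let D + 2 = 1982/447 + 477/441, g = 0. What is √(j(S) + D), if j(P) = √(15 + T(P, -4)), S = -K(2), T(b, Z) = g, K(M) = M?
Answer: √(34420341 + 9790641*√15)/3129 ≈ 2.7182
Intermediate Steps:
T(b, Z) = 0
S = -2 (S = -1*2 = -2)
j(P) = √15 (j(P) = √(15 + 0) = √15)
D = 77003/21903 (D = -2 + (1982/447 + 477/441) = -2 + (1982*(1/447) + 477*(1/441)) = -2 + (1982/447 + 53/49) = -2 + 120809/21903 = 77003/21903 ≈ 3.5156)
√(j(S) + D) = √(√15 + 77003/21903) = √(77003/21903 + √15)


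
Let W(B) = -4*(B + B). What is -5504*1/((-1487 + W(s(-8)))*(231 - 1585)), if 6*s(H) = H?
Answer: -192/69731 ≈ -0.0027534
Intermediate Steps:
s(H) = H/6
W(B) = -8*B
-5504*1/((-1487 + W(s(-8)))*(231 - 1585)) = -5504*1/((-1487 - 4*(-8)/3)*(231 - 1585)) = -5504*(-1/(1354*(-1487 - 8*(-4/3)))) = -5504*(-1/(1354*(-1487 + 32/3))) = -5504/((-4429/3*(-1354))) = -5504/5996866/3 = -5504*3/5996866 = -192/69731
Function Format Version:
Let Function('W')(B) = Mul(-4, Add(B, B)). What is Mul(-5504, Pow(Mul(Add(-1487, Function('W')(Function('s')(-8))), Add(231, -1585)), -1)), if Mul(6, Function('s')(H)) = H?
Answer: Rational(-192, 69731) ≈ -0.0027534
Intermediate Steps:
Function('s')(H) = Mul(Rational(1, 6), H)
Function('W')(B) = Mul(-8, B) (Function('W')(B) = Mul(-4, Mul(2, B)) = Mul(-8, B))
Mul(-5504, Pow(Mul(Add(-1487, Function('W')(Function('s')(-8))), Add(231, -1585)), -1)) = Mul(-5504, Pow(Mul(Add(-1487, Mul(-8, Mul(Rational(1, 6), -8))), Add(231, -1585)), -1)) = Mul(-5504, Pow(Mul(Add(-1487, Mul(-8, Rational(-4, 3))), -1354), -1)) = Mul(-5504, Pow(Mul(Add(-1487, Rational(32, 3)), -1354), -1)) = Mul(-5504, Pow(Mul(Rational(-4429, 3), -1354), -1)) = Mul(-5504, Pow(Rational(5996866, 3), -1)) = Mul(-5504, Rational(3, 5996866)) = Rational(-192, 69731)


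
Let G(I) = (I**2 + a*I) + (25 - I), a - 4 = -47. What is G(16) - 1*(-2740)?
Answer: 2317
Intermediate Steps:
a = -43 (a = 4 - 47 = -43)
G(I) = 25 + I**2 - 44*I (G(I) = (I**2 - 43*I) + (25 - I) = 25 + I**2 - 44*I)
G(16) - 1*(-2740) = (25 + 16**2 - 44*16) - 1*(-2740) = (25 + 256 - 704) + 2740 = -423 + 2740 = 2317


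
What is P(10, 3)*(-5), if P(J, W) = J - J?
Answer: 0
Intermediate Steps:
P(J, W) = 0
P(10, 3)*(-5) = 0*(-5) = 0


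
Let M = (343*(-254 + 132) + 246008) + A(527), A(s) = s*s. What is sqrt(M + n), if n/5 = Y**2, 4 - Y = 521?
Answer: 4*sqrt(113646) ≈ 1348.5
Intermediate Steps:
Y = -517 (Y = 4 - 1*521 = 4 - 521 = -517)
A(s) = s**2
M = 481891 (M = (343*(-254 + 132) + 246008) + 527**2 = (343*(-122) + 246008) + 277729 = (-41846 + 246008) + 277729 = 204162 + 277729 = 481891)
n = 1336445 (n = 5*(-517)**2 = 5*267289 = 1336445)
sqrt(M + n) = sqrt(481891 + 1336445) = sqrt(1818336) = 4*sqrt(113646)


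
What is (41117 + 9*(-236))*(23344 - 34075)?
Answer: -418433883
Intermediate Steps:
(41117 + 9*(-236))*(23344 - 34075) = (41117 - 2124)*(-10731) = 38993*(-10731) = -418433883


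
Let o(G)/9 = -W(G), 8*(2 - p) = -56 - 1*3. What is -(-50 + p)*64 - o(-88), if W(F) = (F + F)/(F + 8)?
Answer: 13099/5 ≈ 2619.8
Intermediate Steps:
W(F) = 2*F/(8 + F) (W(F) = (2*F)/(8 + F) = 2*F/(8 + F))
p = 75/8 (p = 2 - (-56 - 1*3)/8 = 2 - (-56 - 3)/8 = 2 - ⅛*(-59) = 2 + 59/8 = 75/8 ≈ 9.3750)
o(G) = -18*G/(8 + G) (o(G) = 9*(-2*G/(8 + G)) = -18*G/(8 + G))
-(-50 + p)*64 - o(-88) = -(-50 + 75/8)*64 - (-18)*(-88)/(8 - 88) = -(-325)*64/8 - (-18)*(-88)/(-80) = -1*(-2600) - (-18)*(-88)*(-1)/80 = 2600 - 1*(-99/5) = 2600 + 99/5 = 13099/5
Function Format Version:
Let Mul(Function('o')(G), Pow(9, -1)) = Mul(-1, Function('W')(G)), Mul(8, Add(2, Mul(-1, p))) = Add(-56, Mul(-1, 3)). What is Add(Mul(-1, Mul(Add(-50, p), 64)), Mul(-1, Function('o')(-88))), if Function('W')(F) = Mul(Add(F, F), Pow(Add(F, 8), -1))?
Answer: Rational(13099, 5) ≈ 2619.8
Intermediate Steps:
Function('W')(F) = Mul(2, F, Pow(Add(8, F), -1)) (Function('W')(F) = Mul(Mul(2, F), Pow(Add(8, F), -1)) = Mul(2, F, Pow(Add(8, F), -1)))
p = Rational(75, 8) (p = Add(2, Mul(Rational(-1, 8), Add(-56, Mul(-1, 3)))) = Add(2, Mul(Rational(-1, 8), Add(-56, -3))) = Add(2, Mul(Rational(-1, 8), -59)) = Add(2, Rational(59, 8)) = Rational(75, 8) ≈ 9.3750)
Function('o')(G) = Mul(-18, G, Pow(Add(8, G), -1)) (Function('o')(G) = Mul(9, Mul(-1, Mul(2, G, Pow(Add(8, G), -1)))) = Mul(9, Mul(-2, G, Pow(Add(8, G), -1))) = Mul(-18, G, Pow(Add(8, G), -1)))
Add(Mul(-1, Mul(Add(-50, p), 64)), Mul(-1, Function('o')(-88))) = Add(Mul(-1, Mul(Add(-50, Rational(75, 8)), 64)), Mul(-1, Mul(-18, -88, Pow(Add(8, -88), -1)))) = Add(Mul(-1, Mul(Rational(-325, 8), 64)), Mul(-1, Mul(-18, -88, Pow(-80, -1)))) = Add(Mul(-1, -2600), Mul(-1, Mul(-18, -88, Rational(-1, 80)))) = Add(2600, Mul(-1, Rational(-99, 5))) = Add(2600, Rational(99, 5)) = Rational(13099, 5)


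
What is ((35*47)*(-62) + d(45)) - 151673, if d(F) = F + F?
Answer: -253573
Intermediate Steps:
d(F) = 2*F
((35*47)*(-62) + d(45)) - 151673 = ((35*47)*(-62) + 2*45) - 151673 = (1645*(-62) + 90) - 151673 = (-101990 + 90) - 151673 = -101900 - 151673 = -253573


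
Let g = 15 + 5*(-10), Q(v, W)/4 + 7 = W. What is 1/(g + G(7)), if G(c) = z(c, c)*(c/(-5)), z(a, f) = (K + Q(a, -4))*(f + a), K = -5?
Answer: 5/4627 ≈ 0.0010806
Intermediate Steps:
Q(v, W) = -28 + 4*W
g = -35 (g = 15 - 50 = -35)
z(a, f) = -49*a - 49*f (z(a, f) = (-5 + (-28 + 4*(-4)))*(f + a) = (-5 + (-28 - 16))*(a + f) = (-5 - 44)*(a + f) = -49*(a + f) = -49*a - 49*f)
G(c) = 98*c²/5 (G(c) = (-49*c - 49*c)*(c/(-5)) = (-98*c)*(c*(-⅕)) = (-98*c)*(-c/5) = 98*c²/5)
1/(g + G(7)) = 1/(-35 + (98/5)*7²) = 1/(-35 + (98/5)*49) = 1/(-35 + 4802/5) = 1/(4627/5) = 5/4627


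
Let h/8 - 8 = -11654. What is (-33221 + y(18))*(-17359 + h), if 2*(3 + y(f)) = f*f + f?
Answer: 3653248931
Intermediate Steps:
h = -93168 (h = 64 + 8*(-11654) = 64 - 93232 = -93168)
y(f) = -3 + f/2 + f²/2 (y(f) = -3 + (f*f + f)/2 = -3 + (f² + f)/2 = -3 + (f + f²)/2 = -3 + (f/2 + f²/2) = -3 + f/2 + f²/2)
(-33221 + y(18))*(-17359 + h) = (-33221 + (-3 + (½)*18 + (½)*18²))*(-17359 - 93168) = (-33221 + (-3 + 9 + (½)*324))*(-110527) = (-33221 + (-3 + 9 + 162))*(-110527) = (-33221 + 168)*(-110527) = -33053*(-110527) = 3653248931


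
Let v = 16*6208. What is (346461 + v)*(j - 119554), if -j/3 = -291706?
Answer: 336822119996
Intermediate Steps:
v = 99328
j = 875118 (j = -3*(-291706) = 875118)
(346461 + v)*(j - 119554) = (346461 + 99328)*(875118 - 119554) = 445789*755564 = 336822119996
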